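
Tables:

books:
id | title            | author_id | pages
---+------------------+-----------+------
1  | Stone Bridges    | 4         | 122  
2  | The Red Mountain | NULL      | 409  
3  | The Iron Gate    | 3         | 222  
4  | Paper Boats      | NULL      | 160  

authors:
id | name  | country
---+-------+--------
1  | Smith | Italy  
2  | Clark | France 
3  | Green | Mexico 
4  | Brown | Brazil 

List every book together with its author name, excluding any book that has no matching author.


INNER JOIN keeps only books rows whose author_id matches an id in authors. Walk through each book:
  - book 1 (Stone Bridges): author_id=4 -> matches Brown
  - book 2 (The Red Mountain): author_id=NULL, no match -> dropped
  - book 3 (The Iron Gate): author_id=3 -> matches Green
  - book 4 (Paper Boats): author_id=NULL, no match -> dropped
So 2 of 4 rows are dropped.

SQL:
SELECT a.title, b.name AS author
FROM books a
INNER JOIN authors b ON a.author_id = b.id

Result:
title         | author
--------------+-------
Stone Bridges | Brown 
The Iron Gate | Green 


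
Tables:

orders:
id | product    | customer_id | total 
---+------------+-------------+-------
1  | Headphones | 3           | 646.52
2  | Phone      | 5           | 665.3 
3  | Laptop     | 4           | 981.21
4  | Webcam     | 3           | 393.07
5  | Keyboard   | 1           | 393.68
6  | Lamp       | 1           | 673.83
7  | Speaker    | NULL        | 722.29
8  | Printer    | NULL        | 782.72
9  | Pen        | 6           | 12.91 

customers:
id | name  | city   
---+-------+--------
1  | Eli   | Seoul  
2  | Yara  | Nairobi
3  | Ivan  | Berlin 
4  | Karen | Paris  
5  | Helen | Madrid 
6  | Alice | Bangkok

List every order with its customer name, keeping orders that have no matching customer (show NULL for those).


LEFT JOIN keeps every row from orders (the left table); where customer_id has no match in customers, the customer columns become NULL. Walk through each order:
  - order 1 (Headphones): customer_id=3 -> matches Ivan
  - order 2 (Phone): customer_id=5 -> matches Helen
  - order 3 (Laptop): customer_id=4 -> matches Karen
  - order 4 (Webcam): customer_id=3 -> matches Ivan
  - order 5 (Keyboard): customer_id=1 -> matches Eli
  - order 6 (Lamp): customer_id=1 -> matches Eli
  - order 7 (Speaker): customer_id=NULL, no match -> kept with NULL
  - order 8 (Printer): customer_id=NULL, no match -> kept with NULL
  - order 9 (Pen): customer_id=6 -> matches Alice
All 9 rows appear; 2 have NULL customer.

SQL:
SELECT a.product, b.name AS customer
FROM orders a
LEFT JOIN customers b ON a.customer_id = b.id

Result:
product    | customer
-----------+---------
Headphones | Ivan    
Phone      | Helen   
Laptop     | Karen   
Webcam     | Ivan    
Keyboard   | Eli     
Lamp       | Eli     
Speaker    | NULL    
Printer    | NULL    
Pen        | Alice   


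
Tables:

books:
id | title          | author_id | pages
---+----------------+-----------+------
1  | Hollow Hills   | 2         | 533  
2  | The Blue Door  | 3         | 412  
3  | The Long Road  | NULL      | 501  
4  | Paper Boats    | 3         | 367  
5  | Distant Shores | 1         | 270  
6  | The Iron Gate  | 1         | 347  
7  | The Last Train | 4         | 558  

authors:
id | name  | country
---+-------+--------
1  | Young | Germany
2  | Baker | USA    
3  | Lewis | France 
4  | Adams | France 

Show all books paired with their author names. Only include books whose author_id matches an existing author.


INNER JOIN keeps only books rows whose author_id matches an id in authors. Walk through each book:
  - book 1 (Hollow Hills): author_id=2 -> matches Baker
  - book 2 (The Blue Door): author_id=3 -> matches Lewis
  - book 3 (The Long Road): author_id=NULL, no match -> dropped
  - book 4 (Paper Boats): author_id=3 -> matches Lewis
  - book 5 (Distant Shores): author_id=1 -> matches Young
  - book 6 (The Iron Gate): author_id=1 -> matches Young
  - book 7 (The Last Train): author_id=4 -> matches Adams
So 1 of 7 rows is dropped.

SQL:
SELECT a.title, b.name AS author
FROM books a
INNER JOIN authors b ON a.author_id = b.id

Result:
title          | author
---------------+-------
Hollow Hills   | Baker 
The Blue Door  | Lewis 
Paper Boats    | Lewis 
Distant Shores | Young 
The Iron Gate  | Young 
The Last Train | Adams 


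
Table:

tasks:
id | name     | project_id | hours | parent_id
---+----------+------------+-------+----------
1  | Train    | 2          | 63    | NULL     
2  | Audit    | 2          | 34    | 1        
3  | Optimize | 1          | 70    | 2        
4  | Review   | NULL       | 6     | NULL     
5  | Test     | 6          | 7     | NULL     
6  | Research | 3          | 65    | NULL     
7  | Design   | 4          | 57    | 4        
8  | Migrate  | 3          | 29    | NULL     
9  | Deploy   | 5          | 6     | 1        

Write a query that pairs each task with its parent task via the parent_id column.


This is a self-join: tasks is joined to a second copy of itself, matching each row's parent_id to another row's id. Use LEFT JOIN so rows with parent_id=NULL are kept.
  - task 1 (Train): parent_id=NULL -> NULL
  - task 2 (Audit): parent_id=1 -> Train
  - task 3 (Optimize): parent_id=2 -> Audit
  - task 4 (Review): parent_id=NULL -> NULL
  - task 5 (Test): parent_id=NULL -> NULL
  - task 6 (Research): parent_id=NULL -> NULL
  - task 7 (Design): parent_id=4 -> Review
  - task 8 (Migrate): parent_id=NULL -> NULL
  - task 9 (Deploy): parent_id=1 -> Train

SQL:
SELECT a.name AS item, b.name AS parent
FROM tasks a
LEFT JOIN tasks b ON a.parent_id = b.id

Result:
item     | parent
---------+-------
Train    | NULL  
Audit    | Train 
Optimize | Audit 
Review   | NULL  
Test     | NULL  
Research | NULL  
Design   | Review
Migrate  | NULL  
Deploy   | Train 


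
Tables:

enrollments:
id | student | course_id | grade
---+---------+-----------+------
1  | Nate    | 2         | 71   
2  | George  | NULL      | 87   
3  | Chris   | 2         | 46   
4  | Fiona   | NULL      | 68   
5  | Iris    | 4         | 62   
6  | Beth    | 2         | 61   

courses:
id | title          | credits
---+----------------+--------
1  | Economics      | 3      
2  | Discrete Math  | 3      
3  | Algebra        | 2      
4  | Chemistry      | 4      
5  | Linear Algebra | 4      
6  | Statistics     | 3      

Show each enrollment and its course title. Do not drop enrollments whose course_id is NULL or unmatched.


LEFT JOIN keeps every row from enrollments (the left table); where course_id has no match in courses, the course columns become NULL. Walk through each enrollment:
  - enrollment 1 (Nate): course_id=2 -> matches Discrete Math
  - enrollment 2 (George): course_id=NULL, no match -> kept with NULL
  - enrollment 3 (Chris): course_id=2 -> matches Discrete Math
  - enrollment 4 (Fiona): course_id=NULL, no match -> kept with NULL
  - enrollment 5 (Iris): course_id=4 -> matches Chemistry
  - enrollment 6 (Beth): course_id=2 -> matches Discrete Math
All 6 rows appear; 2 have NULL course.

SQL:
SELECT a.student, b.title AS course
FROM enrollments a
LEFT JOIN courses b ON a.course_id = b.id

Result:
student | course       
--------+--------------
Nate    | Discrete Math
George  | NULL         
Chris   | Discrete Math
Fiona   | NULL         
Iris    | Chemistry    
Beth    | Discrete Math


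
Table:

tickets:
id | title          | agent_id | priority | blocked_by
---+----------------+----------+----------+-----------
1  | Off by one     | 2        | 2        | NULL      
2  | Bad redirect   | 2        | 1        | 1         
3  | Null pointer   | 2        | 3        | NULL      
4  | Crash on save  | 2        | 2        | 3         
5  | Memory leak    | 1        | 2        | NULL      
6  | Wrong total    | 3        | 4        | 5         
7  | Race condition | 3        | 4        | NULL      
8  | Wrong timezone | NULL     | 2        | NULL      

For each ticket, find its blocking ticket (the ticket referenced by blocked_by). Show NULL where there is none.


This is a self-join: tickets is joined to a second copy of itself, matching each row's blocked_by to another row's id. Use LEFT JOIN so rows with blocked_by=NULL are kept.
  - ticket 1 (Off by one): blocked_by=NULL -> NULL
  - ticket 2 (Bad redirect): blocked_by=1 -> Off by one
  - ticket 3 (Null pointer): blocked_by=NULL -> NULL
  - ticket 4 (Crash on save): blocked_by=3 -> Null pointer
  - ticket 5 (Memory leak): blocked_by=NULL -> NULL
  - ticket 6 (Wrong total): blocked_by=5 -> Memory leak
  - ticket 7 (Race condition): blocked_by=NULL -> NULL
  - ticket 8 (Wrong timezone): blocked_by=NULL -> NULL

SQL:
SELECT a.title AS item, b.title AS blocked_by
FROM tickets a
LEFT JOIN tickets b ON a.blocked_by = b.id

Result:
item           | blocked_by  
---------------+-------------
Off by one     | NULL        
Bad redirect   | Off by one  
Null pointer   | NULL        
Crash on save  | Null pointer
Memory leak    | NULL        
Wrong total    | Memory leak 
Race condition | NULL        
Wrong timezone | NULL        


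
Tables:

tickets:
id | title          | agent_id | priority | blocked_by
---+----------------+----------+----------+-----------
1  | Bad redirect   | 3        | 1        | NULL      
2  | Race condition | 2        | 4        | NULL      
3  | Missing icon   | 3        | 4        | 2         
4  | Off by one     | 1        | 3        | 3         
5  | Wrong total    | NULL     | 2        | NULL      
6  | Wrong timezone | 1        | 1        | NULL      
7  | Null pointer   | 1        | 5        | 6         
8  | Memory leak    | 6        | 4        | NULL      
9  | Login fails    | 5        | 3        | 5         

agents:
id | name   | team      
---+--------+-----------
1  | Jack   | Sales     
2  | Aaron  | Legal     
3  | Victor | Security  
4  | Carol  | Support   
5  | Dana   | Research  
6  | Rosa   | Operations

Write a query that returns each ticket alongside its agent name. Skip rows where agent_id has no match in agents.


INNER JOIN keeps only tickets rows whose agent_id matches an id in agents. Walk through each ticket:
  - ticket 1 (Bad redirect): agent_id=3 -> matches Victor
  - ticket 2 (Race condition): agent_id=2 -> matches Aaron
  - ticket 3 (Missing icon): agent_id=3 -> matches Victor
  - ticket 4 (Off by one): agent_id=1 -> matches Jack
  - ticket 5 (Wrong total): agent_id=NULL, no match -> dropped
  - ticket 6 (Wrong timezone): agent_id=1 -> matches Jack
  - ticket 7 (Null pointer): agent_id=1 -> matches Jack
  - ticket 8 (Memory leak): agent_id=6 -> matches Rosa
  - ticket 9 (Login fails): agent_id=5 -> matches Dana
So 1 of 9 rows is dropped.

SQL:
SELECT a.title, b.name AS agent
FROM tickets a
INNER JOIN agents b ON a.agent_id = b.id

Result:
title          | agent 
---------------+-------
Bad redirect   | Victor
Race condition | Aaron 
Missing icon   | Victor
Off by one     | Jack  
Wrong timezone | Jack  
Null pointer   | Jack  
Memory leak    | Rosa  
Login fails    | Dana  


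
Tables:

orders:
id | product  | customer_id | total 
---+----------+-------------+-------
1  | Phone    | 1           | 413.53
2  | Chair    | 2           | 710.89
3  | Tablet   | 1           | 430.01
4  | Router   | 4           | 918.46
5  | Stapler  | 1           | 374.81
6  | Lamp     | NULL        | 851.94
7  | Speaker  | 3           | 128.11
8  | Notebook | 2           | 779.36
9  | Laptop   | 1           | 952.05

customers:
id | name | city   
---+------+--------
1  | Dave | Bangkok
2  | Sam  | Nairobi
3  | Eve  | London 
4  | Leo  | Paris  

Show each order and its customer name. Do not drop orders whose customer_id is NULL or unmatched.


LEFT JOIN keeps every row from orders (the left table); where customer_id has no match in customers, the customer columns become NULL. Walk through each order:
  - order 1 (Phone): customer_id=1 -> matches Dave
  - order 2 (Chair): customer_id=2 -> matches Sam
  - order 3 (Tablet): customer_id=1 -> matches Dave
  - order 4 (Router): customer_id=4 -> matches Leo
  - order 5 (Stapler): customer_id=1 -> matches Dave
  - order 6 (Lamp): customer_id=NULL, no match -> kept with NULL
  - order 7 (Speaker): customer_id=3 -> matches Eve
  - order 8 (Notebook): customer_id=2 -> matches Sam
  - order 9 (Laptop): customer_id=1 -> matches Dave
All 9 rows appear; 1 has NULL customer.

SQL:
SELECT a.product, b.name AS customer
FROM orders a
LEFT JOIN customers b ON a.customer_id = b.id

Result:
product  | customer
---------+---------
Phone    | Dave    
Chair    | Sam     
Tablet   | Dave    
Router   | Leo     
Stapler  | Dave    
Lamp     | NULL    
Speaker  | Eve     
Notebook | Sam     
Laptop   | Dave    


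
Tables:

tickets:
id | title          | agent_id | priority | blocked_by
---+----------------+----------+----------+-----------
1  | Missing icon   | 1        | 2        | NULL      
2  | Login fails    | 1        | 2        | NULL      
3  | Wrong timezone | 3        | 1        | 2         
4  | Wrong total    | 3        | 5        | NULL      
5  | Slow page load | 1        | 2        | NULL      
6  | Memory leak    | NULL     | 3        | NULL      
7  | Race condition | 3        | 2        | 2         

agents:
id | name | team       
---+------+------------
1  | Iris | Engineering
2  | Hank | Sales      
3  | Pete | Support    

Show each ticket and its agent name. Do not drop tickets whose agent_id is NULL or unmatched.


LEFT JOIN keeps every row from tickets (the left table); where agent_id has no match in agents, the agent columns become NULL. Walk through each ticket:
  - ticket 1 (Missing icon): agent_id=1 -> matches Iris
  - ticket 2 (Login fails): agent_id=1 -> matches Iris
  - ticket 3 (Wrong timezone): agent_id=3 -> matches Pete
  - ticket 4 (Wrong total): agent_id=3 -> matches Pete
  - ticket 5 (Slow page load): agent_id=1 -> matches Iris
  - ticket 6 (Memory leak): agent_id=NULL, no match -> kept with NULL
  - ticket 7 (Race condition): agent_id=3 -> matches Pete
All 7 rows appear; 1 has NULL agent.

SQL:
SELECT a.title, b.name AS agent
FROM tickets a
LEFT JOIN agents b ON a.agent_id = b.id

Result:
title          | agent
---------------+------
Missing icon   | Iris 
Login fails    | Iris 
Wrong timezone | Pete 
Wrong total    | Pete 
Slow page load | Iris 
Memory leak    | NULL 
Race condition | Pete 


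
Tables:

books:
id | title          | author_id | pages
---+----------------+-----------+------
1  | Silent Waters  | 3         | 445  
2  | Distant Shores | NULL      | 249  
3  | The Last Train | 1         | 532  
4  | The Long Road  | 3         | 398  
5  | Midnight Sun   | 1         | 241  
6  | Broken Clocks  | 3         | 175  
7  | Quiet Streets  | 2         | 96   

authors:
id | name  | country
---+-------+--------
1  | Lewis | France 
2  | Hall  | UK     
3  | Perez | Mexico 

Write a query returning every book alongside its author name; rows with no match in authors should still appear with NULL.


LEFT JOIN keeps every row from books (the left table); where author_id has no match in authors, the author columns become NULL. Walk through each book:
  - book 1 (Silent Waters): author_id=3 -> matches Perez
  - book 2 (Distant Shores): author_id=NULL, no match -> kept with NULL
  - book 3 (The Last Train): author_id=1 -> matches Lewis
  - book 4 (The Long Road): author_id=3 -> matches Perez
  - book 5 (Midnight Sun): author_id=1 -> matches Lewis
  - book 6 (Broken Clocks): author_id=3 -> matches Perez
  - book 7 (Quiet Streets): author_id=2 -> matches Hall
All 7 rows appear; 1 has NULL author.

SQL:
SELECT a.title, b.name AS author
FROM books a
LEFT JOIN authors b ON a.author_id = b.id

Result:
title          | author
---------------+-------
Silent Waters  | Perez 
Distant Shores | NULL  
The Last Train | Lewis 
The Long Road  | Perez 
Midnight Sun   | Lewis 
Broken Clocks  | Perez 
Quiet Streets  | Hall  


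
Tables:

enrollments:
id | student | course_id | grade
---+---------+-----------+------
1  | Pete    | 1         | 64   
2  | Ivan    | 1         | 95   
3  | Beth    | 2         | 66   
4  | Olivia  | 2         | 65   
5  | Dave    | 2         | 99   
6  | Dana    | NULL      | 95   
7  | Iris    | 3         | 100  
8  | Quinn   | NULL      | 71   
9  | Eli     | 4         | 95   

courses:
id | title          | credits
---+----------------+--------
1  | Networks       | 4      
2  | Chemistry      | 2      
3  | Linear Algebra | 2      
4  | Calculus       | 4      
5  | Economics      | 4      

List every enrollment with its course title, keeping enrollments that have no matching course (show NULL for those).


LEFT JOIN keeps every row from enrollments (the left table); where course_id has no match in courses, the course columns become NULL. Walk through each enrollment:
  - enrollment 1 (Pete): course_id=1 -> matches Networks
  - enrollment 2 (Ivan): course_id=1 -> matches Networks
  - enrollment 3 (Beth): course_id=2 -> matches Chemistry
  - enrollment 4 (Olivia): course_id=2 -> matches Chemistry
  - enrollment 5 (Dave): course_id=2 -> matches Chemistry
  - enrollment 6 (Dana): course_id=NULL, no match -> kept with NULL
  - enrollment 7 (Iris): course_id=3 -> matches Linear Algebra
  - enrollment 8 (Quinn): course_id=NULL, no match -> kept with NULL
  - enrollment 9 (Eli): course_id=4 -> matches Calculus
All 9 rows appear; 2 have NULL course.

SQL:
SELECT a.student, b.title AS course
FROM enrollments a
LEFT JOIN courses b ON a.course_id = b.id

Result:
student | course        
--------+---------------
Pete    | Networks      
Ivan    | Networks      
Beth    | Chemistry     
Olivia  | Chemistry     
Dave    | Chemistry     
Dana    | NULL          
Iris    | Linear Algebra
Quinn   | NULL          
Eli     | Calculus      


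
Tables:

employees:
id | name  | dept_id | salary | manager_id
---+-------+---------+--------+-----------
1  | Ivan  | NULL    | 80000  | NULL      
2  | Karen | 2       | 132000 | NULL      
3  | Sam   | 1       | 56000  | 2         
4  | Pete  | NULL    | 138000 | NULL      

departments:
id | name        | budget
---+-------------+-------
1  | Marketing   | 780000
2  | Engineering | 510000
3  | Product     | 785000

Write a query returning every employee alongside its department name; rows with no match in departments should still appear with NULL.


LEFT JOIN keeps every row from employees (the left table); where dept_id has no match in departments, the department columns become NULL. Walk through each employee:
  - employee 1 (Ivan): dept_id=NULL, no match -> kept with NULL
  - employee 2 (Karen): dept_id=2 -> matches Engineering
  - employee 3 (Sam): dept_id=1 -> matches Marketing
  - employee 4 (Pete): dept_id=NULL, no match -> kept with NULL
All 4 rows appear; 2 have NULL department.

SQL:
SELECT a.name, b.name AS department
FROM employees a
LEFT JOIN departments b ON a.dept_id = b.id

Result:
name  | department 
------+------------
Ivan  | NULL       
Karen | Engineering
Sam   | Marketing  
Pete  | NULL       


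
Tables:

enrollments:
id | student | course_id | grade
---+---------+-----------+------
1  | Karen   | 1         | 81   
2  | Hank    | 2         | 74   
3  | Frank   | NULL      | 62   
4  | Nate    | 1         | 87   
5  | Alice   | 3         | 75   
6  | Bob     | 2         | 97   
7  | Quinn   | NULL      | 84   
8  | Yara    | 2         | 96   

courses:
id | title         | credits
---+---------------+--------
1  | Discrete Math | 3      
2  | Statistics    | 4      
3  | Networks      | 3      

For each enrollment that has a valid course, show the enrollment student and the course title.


INNER JOIN keeps only enrollments rows whose course_id matches an id in courses. Walk through each enrollment:
  - enrollment 1 (Karen): course_id=1 -> matches Discrete Math
  - enrollment 2 (Hank): course_id=2 -> matches Statistics
  - enrollment 3 (Frank): course_id=NULL, no match -> dropped
  - enrollment 4 (Nate): course_id=1 -> matches Discrete Math
  - enrollment 5 (Alice): course_id=3 -> matches Networks
  - enrollment 6 (Bob): course_id=2 -> matches Statistics
  - enrollment 7 (Quinn): course_id=NULL, no match -> dropped
  - enrollment 8 (Yara): course_id=2 -> matches Statistics
So 2 of 8 rows are dropped.

SQL:
SELECT a.student, b.title AS course
FROM enrollments a
INNER JOIN courses b ON a.course_id = b.id

Result:
student | course       
--------+--------------
Karen   | Discrete Math
Hank    | Statistics   
Nate    | Discrete Math
Alice   | Networks     
Bob     | Statistics   
Yara    | Statistics   


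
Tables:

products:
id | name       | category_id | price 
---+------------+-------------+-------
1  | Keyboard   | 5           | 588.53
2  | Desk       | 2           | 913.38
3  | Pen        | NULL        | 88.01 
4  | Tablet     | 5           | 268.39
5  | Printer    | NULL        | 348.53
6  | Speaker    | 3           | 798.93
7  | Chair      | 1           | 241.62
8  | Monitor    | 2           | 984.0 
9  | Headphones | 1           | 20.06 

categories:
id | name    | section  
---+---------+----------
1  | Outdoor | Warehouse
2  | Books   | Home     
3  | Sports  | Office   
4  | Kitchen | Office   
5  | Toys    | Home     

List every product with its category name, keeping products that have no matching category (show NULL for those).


LEFT JOIN keeps every row from products (the left table); where category_id has no match in categories, the category columns become NULL. Walk through each product:
  - product 1 (Keyboard): category_id=5 -> matches Toys
  - product 2 (Desk): category_id=2 -> matches Books
  - product 3 (Pen): category_id=NULL, no match -> kept with NULL
  - product 4 (Tablet): category_id=5 -> matches Toys
  - product 5 (Printer): category_id=NULL, no match -> kept with NULL
  - product 6 (Speaker): category_id=3 -> matches Sports
  - product 7 (Chair): category_id=1 -> matches Outdoor
  - product 8 (Monitor): category_id=2 -> matches Books
  - product 9 (Headphones): category_id=1 -> matches Outdoor
All 9 rows appear; 2 have NULL category.

SQL:
SELECT a.name, b.name AS category
FROM products a
LEFT JOIN categories b ON a.category_id = b.id

Result:
name       | category
-----------+---------
Keyboard   | Toys    
Desk       | Books   
Pen        | NULL    
Tablet     | Toys    
Printer    | NULL    
Speaker    | Sports  
Chair      | Outdoor 
Monitor    | Books   
Headphones | Outdoor 


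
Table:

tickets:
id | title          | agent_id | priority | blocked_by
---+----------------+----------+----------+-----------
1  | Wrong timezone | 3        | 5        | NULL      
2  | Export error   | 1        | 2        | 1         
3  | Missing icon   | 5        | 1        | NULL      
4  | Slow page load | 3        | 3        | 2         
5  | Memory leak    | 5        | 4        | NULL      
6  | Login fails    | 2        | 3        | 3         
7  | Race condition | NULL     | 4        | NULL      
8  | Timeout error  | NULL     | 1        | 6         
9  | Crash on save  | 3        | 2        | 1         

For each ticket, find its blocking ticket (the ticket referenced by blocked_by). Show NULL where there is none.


This is a self-join: tickets is joined to a second copy of itself, matching each row's blocked_by to another row's id. Use LEFT JOIN so rows with blocked_by=NULL are kept.
  - ticket 1 (Wrong timezone): blocked_by=NULL -> NULL
  - ticket 2 (Export error): blocked_by=1 -> Wrong timezone
  - ticket 3 (Missing icon): blocked_by=NULL -> NULL
  - ticket 4 (Slow page load): blocked_by=2 -> Export error
  - ticket 5 (Memory leak): blocked_by=NULL -> NULL
  - ticket 6 (Login fails): blocked_by=3 -> Missing icon
  - ticket 7 (Race condition): blocked_by=NULL -> NULL
  - ticket 8 (Timeout error): blocked_by=6 -> Login fails
  - ticket 9 (Crash on save): blocked_by=1 -> Wrong timezone

SQL:
SELECT a.title AS item, b.title AS blocked_by
FROM tickets a
LEFT JOIN tickets b ON a.blocked_by = b.id

Result:
item           | blocked_by    
---------------+---------------
Wrong timezone | NULL          
Export error   | Wrong timezone
Missing icon   | NULL          
Slow page load | Export error  
Memory leak    | NULL          
Login fails    | Missing icon  
Race condition | NULL          
Timeout error  | Login fails   
Crash on save  | Wrong timezone


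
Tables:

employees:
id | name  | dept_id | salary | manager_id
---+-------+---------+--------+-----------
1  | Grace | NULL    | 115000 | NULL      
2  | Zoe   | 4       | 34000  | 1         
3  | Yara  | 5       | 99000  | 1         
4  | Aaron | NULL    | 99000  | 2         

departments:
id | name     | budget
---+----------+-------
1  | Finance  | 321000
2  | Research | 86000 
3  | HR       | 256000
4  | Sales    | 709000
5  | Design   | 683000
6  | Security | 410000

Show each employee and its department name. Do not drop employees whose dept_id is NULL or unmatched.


LEFT JOIN keeps every row from employees (the left table); where dept_id has no match in departments, the department columns become NULL. Walk through each employee:
  - employee 1 (Grace): dept_id=NULL, no match -> kept with NULL
  - employee 2 (Zoe): dept_id=4 -> matches Sales
  - employee 3 (Yara): dept_id=5 -> matches Design
  - employee 4 (Aaron): dept_id=NULL, no match -> kept with NULL
All 4 rows appear; 2 have NULL department.

SQL:
SELECT a.name, b.name AS department
FROM employees a
LEFT JOIN departments b ON a.dept_id = b.id

Result:
name  | department
------+-----------
Grace | NULL      
Zoe   | Sales     
Yara  | Design    
Aaron | NULL      


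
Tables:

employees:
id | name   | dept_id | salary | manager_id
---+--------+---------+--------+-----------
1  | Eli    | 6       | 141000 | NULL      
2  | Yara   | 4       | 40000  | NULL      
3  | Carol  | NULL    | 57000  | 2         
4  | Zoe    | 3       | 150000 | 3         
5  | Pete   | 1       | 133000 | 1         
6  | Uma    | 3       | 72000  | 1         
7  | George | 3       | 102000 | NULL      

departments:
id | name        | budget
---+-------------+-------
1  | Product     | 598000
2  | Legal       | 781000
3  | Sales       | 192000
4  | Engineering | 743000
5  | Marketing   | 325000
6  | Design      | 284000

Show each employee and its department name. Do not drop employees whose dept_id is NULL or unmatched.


LEFT JOIN keeps every row from employees (the left table); where dept_id has no match in departments, the department columns become NULL. Walk through each employee:
  - employee 1 (Eli): dept_id=6 -> matches Design
  - employee 2 (Yara): dept_id=4 -> matches Engineering
  - employee 3 (Carol): dept_id=NULL, no match -> kept with NULL
  - employee 4 (Zoe): dept_id=3 -> matches Sales
  - employee 5 (Pete): dept_id=1 -> matches Product
  - employee 6 (Uma): dept_id=3 -> matches Sales
  - employee 7 (George): dept_id=3 -> matches Sales
All 7 rows appear; 1 has NULL department.

SQL:
SELECT a.name, b.name AS department
FROM employees a
LEFT JOIN departments b ON a.dept_id = b.id

Result:
name   | department 
-------+------------
Eli    | Design     
Yara   | Engineering
Carol  | NULL       
Zoe    | Sales      
Pete   | Product    
Uma    | Sales      
George | Sales      


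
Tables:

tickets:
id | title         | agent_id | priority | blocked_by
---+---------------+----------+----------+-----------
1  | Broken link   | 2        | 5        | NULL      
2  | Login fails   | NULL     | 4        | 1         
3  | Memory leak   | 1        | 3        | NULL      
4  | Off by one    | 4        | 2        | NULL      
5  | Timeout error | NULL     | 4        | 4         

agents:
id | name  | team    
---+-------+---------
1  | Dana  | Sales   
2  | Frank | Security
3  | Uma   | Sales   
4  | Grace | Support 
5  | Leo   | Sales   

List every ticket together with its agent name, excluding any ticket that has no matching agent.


INNER JOIN keeps only tickets rows whose agent_id matches an id in agents. Walk through each ticket:
  - ticket 1 (Broken link): agent_id=2 -> matches Frank
  - ticket 2 (Login fails): agent_id=NULL, no match -> dropped
  - ticket 3 (Memory leak): agent_id=1 -> matches Dana
  - ticket 4 (Off by one): agent_id=4 -> matches Grace
  - ticket 5 (Timeout error): agent_id=NULL, no match -> dropped
So 2 of 5 rows are dropped.

SQL:
SELECT a.title, b.name AS agent
FROM tickets a
INNER JOIN agents b ON a.agent_id = b.id

Result:
title       | agent
------------+------
Broken link | Frank
Memory leak | Dana 
Off by one  | Grace


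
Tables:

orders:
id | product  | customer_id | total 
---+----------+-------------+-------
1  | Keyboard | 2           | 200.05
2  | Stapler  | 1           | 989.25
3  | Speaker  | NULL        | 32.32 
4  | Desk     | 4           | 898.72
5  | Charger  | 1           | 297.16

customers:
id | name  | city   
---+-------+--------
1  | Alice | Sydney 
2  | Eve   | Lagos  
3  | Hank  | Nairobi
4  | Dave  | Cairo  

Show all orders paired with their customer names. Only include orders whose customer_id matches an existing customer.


INNER JOIN keeps only orders rows whose customer_id matches an id in customers. Walk through each order:
  - order 1 (Keyboard): customer_id=2 -> matches Eve
  - order 2 (Stapler): customer_id=1 -> matches Alice
  - order 3 (Speaker): customer_id=NULL, no match -> dropped
  - order 4 (Desk): customer_id=4 -> matches Dave
  - order 5 (Charger): customer_id=1 -> matches Alice
So 1 of 5 rows is dropped.

SQL:
SELECT a.product, b.name AS customer
FROM orders a
INNER JOIN customers b ON a.customer_id = b.id

Result:
product  | customer
---------+---------
Keyboard | Eve     
Stapler  | Alice   
Desk     | Dave    
Charger  | Alice   


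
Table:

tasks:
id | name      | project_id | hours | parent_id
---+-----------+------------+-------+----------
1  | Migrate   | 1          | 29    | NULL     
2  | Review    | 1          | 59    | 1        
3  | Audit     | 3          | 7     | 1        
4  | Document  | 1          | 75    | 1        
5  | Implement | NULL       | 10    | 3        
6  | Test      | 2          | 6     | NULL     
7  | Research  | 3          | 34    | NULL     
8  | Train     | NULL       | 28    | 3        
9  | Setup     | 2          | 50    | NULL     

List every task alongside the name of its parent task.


This is a self-join: tasks is joined to a second copy of itself, matching each row's parent_id to another row's id. Use LEFT JOIN so rows with parent_id=NULL are kept.
  - task 1 (Migrate): parent_id=NULL -> NULL
  - task 2 (Review): parent_id=1 -> Migrate
  - task 3 (Audit): parent_id=1 -> Migrate
  - task 4 (Document): parent_id=1 -> Migrate
  - task 5 (Implement): parent_id=3 -> Audit
  - task 6 (Test): parent_id=NULL -> NULL
  - task 7 (Research): parent_id=NULL -> NULL
  - task 8 (Train): parent_id=3 -> Audit
  - task 9 (Setup): parent_id=NULL -> NULL

SQL:
SELECT a.name AS item, b.name AS parent
FROM tasks a
LEFT JOIN tasks b ON a.parent_id = b.id

Result:
item      | parent 
----------+--------
Migrate   | NULL   
Review    | Migrate
Audit     | Migrate
Document  | Migrate
Implement | Audit  
Test      | NULL   
Research  | NULL   
Train     | Audit  
Setup     | NULL   


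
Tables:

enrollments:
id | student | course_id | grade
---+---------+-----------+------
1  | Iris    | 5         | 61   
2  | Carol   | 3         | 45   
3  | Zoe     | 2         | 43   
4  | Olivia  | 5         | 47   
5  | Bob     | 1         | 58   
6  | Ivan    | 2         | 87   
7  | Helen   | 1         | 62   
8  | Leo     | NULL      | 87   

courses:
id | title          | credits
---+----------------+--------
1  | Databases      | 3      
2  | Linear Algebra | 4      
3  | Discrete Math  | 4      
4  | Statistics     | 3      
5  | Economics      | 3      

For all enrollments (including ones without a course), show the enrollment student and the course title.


LEFT JOIN keeps every row from enrollments (the left table); where course_id has no match in courses, the course columns become NULL. Walk through each enrollment:
  - enrollment 1 (Iris): course_id=5 -> matches Economics
  - enrollment 2 (Carol): course_id=3 -> matches Discrete Math
  - enrollment 3 (Zoe): course_id=2 -> matches Linear Algebra
  - enrollment 4 (Olivia): course_id=5 -> matches Economics
  - enrollment 5 (Bob): course_id=1 -> matches Databases
  - enrollment 6 (Ivan): course_id=2 -> matches Linear Algebra
  - enrollment 7 (Helen): course_id=1 -> matches Databases
  - enrollment 8 (Leo): course_id=NULL, no match -> kept with NULL
All 8 rows appear; 1 has NULL course.

SQL:
SELECT a.student, b.title AS course
FROM enrollments a
LEFT JOIN courses b ON a.course_id = b.id

Result:
student | course        
--------+---------------
Iris    | Economics     
Carol   | Discrete Math 
Zoe     | Linear Algebra
Olivia  | Economics     
Bob     | Databases     
Ivan    | Linear Algebra
Helen   | Databases     
Leo     | NULL          


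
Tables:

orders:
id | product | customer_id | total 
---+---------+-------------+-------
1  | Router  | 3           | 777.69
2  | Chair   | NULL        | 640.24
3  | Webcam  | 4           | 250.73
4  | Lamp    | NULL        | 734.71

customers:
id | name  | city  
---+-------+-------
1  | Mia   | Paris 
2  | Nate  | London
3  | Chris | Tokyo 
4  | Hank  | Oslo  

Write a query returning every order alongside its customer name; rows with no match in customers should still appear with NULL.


LEFT JOIN keeps every row from orders (the left table); where customer_id has no match in customers, the customer columns become NULL. Walk through each order:
  - order 1 (Router): customer_id=3 -> matches Chris
  - order 2 (Chair): customer_id=NULL, no match -> kept with NULL
  - order 3 (Webcam): customer_id=4 -> matches Hank
  - order 4 (Lamp): customer_id=NULL, no match -> kept with NULL
All 4 rows appear; 2 have NULL customer.

SQL:
SELECT a.product, b.name AS customer
FROM orders a
LEFT JOIN customers b ON a.customer_id = b.id

Result:
product | customer
--------+---------
Router  | Chris   
Chair   | NULL    
Webcam  | Hank    
Lamp    | NULL    


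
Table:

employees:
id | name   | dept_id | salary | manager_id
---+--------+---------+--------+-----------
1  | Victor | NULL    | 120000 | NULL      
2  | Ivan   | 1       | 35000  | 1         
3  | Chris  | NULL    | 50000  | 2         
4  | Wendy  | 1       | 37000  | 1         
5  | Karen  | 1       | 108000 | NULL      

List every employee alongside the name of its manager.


This is a self-join: employees is joined to a second copy of itself, matching each row's manager_id to another row's id. Use LEFT JOIN so rows with manager_id=NULL are kept.
  - employee 1 (Victor): manager_id=NULL -> NULL
  - employee 2 (Ivan): manager_id=1 -> Victor
  - employee 3 (Chris): manager_id=2 -> Ivan
  - employee 4 (Wendy): manager_id=1 -> Victor
  - employee 5 (Karen): manager_id=NULL -> NULL

SQL:
SELECT a.name AS item, b.name AS manager
FROM employees a
LEFT JOIN employees b ON a.manager_id = b.id

Result:
item   | manager
-------+--------
Victor | NULL   
Ivan   | Victor 
Chris  | Ivan   
Wendy  | Victor 
Karen  | NULL   


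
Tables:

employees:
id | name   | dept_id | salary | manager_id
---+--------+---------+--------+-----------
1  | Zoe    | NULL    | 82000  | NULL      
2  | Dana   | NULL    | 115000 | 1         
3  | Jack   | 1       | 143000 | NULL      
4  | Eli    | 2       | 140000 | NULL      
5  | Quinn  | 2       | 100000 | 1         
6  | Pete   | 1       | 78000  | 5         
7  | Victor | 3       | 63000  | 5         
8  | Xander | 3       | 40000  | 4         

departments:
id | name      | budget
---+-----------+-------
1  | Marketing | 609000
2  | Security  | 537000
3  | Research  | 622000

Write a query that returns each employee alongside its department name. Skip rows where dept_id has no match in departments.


INNER JOIN keeps only employees rows whose dept_id matches an id in departments. Walk through each employee:
  - employee 1 (Zoe): dept_id=NULL, no match -> dropped
  - employee 2 (Dana): dept_id=NULL, no match -> dropped
  - employee 3 (Jack): dept_id=1 -> matches Marketing
  - employee 4 (Eli): dept_id=2 -> matches Security
  - employee 5 (Quinn): dept_id=2 -> matches Security
  - employee 6 (Pete): dept_id=1 -> matches Marketing
  - employee 7 (Victor): dept_id=3 -> matches Research
  - employee 8 (Xander): dept_id=3 -> matches Research
So 2 of 8 rows are dropped.

SQL:
SELECT a.name, b.name AS department
FROM employees a
INNER JOIN departments b ON a.dept_id = b.id

Result:
name   | department
-------+-----------
Jack   | Marketing 
Eli    | Security  
Quinn  | Security  
Pete   | Marketing 
Victor | Research  
Xander | Research  


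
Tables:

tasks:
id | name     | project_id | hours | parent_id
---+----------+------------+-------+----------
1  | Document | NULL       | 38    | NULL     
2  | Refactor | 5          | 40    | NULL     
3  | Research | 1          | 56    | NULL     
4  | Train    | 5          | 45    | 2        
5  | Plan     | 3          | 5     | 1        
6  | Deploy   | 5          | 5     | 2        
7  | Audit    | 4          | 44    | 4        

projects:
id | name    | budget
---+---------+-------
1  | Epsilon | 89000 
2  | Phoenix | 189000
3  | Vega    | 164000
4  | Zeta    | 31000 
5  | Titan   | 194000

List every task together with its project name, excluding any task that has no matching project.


INNER JOIN keeps only tasks rows whose project_id matches an id in projects. Walk through each task:
  - task 1 (Document): project_id=NULL, no match -> dropped
  - task 2 (Refactor): project_id=5 -> matches Titan
  - task 3 (Research): project_id=1 -> matches Epsilon
  - task 4 (Train): project_id=5 -> matches Titan
  - task 5 (Plan): project_id=3 -> matches Vega
  - task 6 (Deploy): project_id=5 -> matches Titan
  - task 7 (Audit): project_id=4 -> matches Zeta
So 1 of 7 rows is dropped.

SQL:
SELECT a.name, b.name AS project
FROM tasks a
INNER JOIN projects b ON a.project_id = b.id

Result:
name     | project
---------+--------
Refactor | Titan  
Research | Epsilon
Train    | Titan  
Plan     | Vega   
Deploy   | Titan  
Audit    | Zeta   


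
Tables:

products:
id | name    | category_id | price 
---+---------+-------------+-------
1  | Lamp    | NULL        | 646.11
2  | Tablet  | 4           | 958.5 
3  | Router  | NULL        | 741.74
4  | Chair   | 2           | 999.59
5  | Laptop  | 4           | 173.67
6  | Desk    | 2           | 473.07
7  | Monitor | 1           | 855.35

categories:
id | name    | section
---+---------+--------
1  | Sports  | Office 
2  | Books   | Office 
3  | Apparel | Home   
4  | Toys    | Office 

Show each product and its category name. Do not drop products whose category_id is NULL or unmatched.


LEFT JOIN keeps every row from products (the left table); where category_id has no match in categories, the category columns become NULL. Walk through each product:
  - product 1 (Lamp): category_id=NULL, no match -> kept with NULL
  - product 2 (Tablet): category_id=4 -> matches Toys
  - product 3 (Router): category_id=NULL, no match -> kept with NULL
  - product 4 (Chair): category_id=2 -> matches Books
  - product 5 (Laptop): category_id=4 -> matches Toys
  - product 6 (Desk): category_id=2 -> matches Books
  - product 7 (Monitor): category_id=1 -> matches Sports
All 7 rows appear; 2 have NULL category.

SQL:
SELECT a.name, b.name AS category
FROM products a
LEFT JOIN categories b ON a.category_id = b.id

Result:
name    | category
--------+---------
Lamp    | NULL    
Tablet  | Toys    
Router  | NULL    
Chair   | Books   
Laptop  | Toys    
Desk    | Books   
Monitor | Sports  


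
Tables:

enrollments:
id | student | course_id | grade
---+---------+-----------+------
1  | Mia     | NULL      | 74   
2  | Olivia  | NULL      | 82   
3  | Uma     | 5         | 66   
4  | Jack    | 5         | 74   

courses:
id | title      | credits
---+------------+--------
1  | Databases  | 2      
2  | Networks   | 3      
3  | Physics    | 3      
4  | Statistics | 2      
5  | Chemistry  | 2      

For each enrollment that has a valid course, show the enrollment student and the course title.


INNER JOIN keeps only enrollments rows whose course_id matches an id in courses. Walk through each enrollment:
  - enrollment 1 (Mia): course_id=NULL, no match -> dropped
  - enrollment 2 (Olivia): course_id=NULL, no match -> dropped
  - enrollment 3 (Uma): course_id=5 -> matches Chemistry
  - enrollment 4 (Jack): course_id=5 -> matches Chemistry
So 2 of 4 rows are dropped.

SQL:
SELECT a.student, b.title AS course
FROM enrollments a
INNER JOIN courses b ON a.course_id = b.id

Result:
student | course   
--------+----------
Uma     | Chemistry
Jack    | Chemistry
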